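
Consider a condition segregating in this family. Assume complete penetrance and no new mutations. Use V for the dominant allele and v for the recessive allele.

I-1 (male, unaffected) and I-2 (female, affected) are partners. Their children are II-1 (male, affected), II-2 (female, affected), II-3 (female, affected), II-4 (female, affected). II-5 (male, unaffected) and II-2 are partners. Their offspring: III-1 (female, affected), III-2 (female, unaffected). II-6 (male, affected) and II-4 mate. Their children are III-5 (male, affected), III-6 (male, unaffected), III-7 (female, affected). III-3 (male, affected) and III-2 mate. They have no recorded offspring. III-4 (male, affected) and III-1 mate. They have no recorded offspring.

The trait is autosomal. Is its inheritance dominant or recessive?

dominant

II-6 and II-4 are both affected yet have an unaffected child III-6. Under a recessive model two affected parents are homozygous and every child would be affected, so the trait cannot be recessive.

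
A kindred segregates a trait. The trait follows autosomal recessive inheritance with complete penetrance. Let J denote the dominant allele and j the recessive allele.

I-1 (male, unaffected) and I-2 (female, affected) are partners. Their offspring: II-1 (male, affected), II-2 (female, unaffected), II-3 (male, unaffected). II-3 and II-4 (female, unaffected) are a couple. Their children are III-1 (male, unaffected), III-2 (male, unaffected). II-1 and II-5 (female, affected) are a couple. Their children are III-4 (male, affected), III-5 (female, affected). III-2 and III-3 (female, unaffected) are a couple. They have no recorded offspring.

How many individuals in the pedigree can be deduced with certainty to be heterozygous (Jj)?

3

Obligate heterozygotes: I-1 is unaffected so carries J and passed j to II-1 (jj), so I-1 is Jj; II-2 is unaffected so carries J and received j from I-2 (jj), so II-2 is Jj; II-3 is unaffected so carries J and received j from I-2 (jj), so II-3 is Jj.
Every other individual is either homozygous by phenotype or has at least one consistent homozygous assignment, so the count is 3.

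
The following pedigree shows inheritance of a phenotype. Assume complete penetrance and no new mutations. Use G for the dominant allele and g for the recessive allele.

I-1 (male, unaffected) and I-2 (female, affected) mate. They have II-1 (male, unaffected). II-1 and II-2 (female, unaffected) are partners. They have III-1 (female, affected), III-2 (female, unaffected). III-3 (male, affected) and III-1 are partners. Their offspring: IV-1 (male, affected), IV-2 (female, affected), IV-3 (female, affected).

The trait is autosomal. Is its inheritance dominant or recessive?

recessive

II-1 and II-2 are both unaffected yet have an affected child III-1. Under dominance, an affected child requires at least one affected parent, so the trait cannot be dominant.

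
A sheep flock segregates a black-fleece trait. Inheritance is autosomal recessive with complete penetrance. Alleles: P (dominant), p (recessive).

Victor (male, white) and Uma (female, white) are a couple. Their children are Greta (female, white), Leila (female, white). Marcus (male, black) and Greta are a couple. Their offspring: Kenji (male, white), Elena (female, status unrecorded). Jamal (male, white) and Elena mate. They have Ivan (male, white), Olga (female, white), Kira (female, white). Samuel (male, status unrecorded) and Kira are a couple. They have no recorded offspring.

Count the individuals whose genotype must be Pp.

1

Obligate heterozygotes: Kenji is white so carries P and received p from Marcus (pp), so Kenji is Pp.
Every other individual is either homozygous by phenotype or has at least one consistent homozygous assignment, so the count is 1.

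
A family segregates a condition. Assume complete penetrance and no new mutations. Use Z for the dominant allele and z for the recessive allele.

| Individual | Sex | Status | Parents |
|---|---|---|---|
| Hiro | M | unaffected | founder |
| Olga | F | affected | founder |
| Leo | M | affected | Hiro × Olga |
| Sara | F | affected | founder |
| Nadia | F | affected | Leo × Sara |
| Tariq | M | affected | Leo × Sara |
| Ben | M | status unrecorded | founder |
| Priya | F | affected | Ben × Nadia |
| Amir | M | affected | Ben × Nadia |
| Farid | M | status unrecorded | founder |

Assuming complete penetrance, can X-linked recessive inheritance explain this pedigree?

Yes

A consistent assignment under X-linked recessive exists: Hiro X^Z Y, Olga X^z X^z, Leo X^z Y, Sara X^z X^z, Nadia X^z X^z, Tariq X^z Y, Ben X^z Y, Priya X^z X^z, Amir X^z Y, Farid X^Z Y.
In this assignment every recorded phenotype matches its genotype and every non-founder's genotype is obtainable from its parents' genotypes, so the pedigree is consistent.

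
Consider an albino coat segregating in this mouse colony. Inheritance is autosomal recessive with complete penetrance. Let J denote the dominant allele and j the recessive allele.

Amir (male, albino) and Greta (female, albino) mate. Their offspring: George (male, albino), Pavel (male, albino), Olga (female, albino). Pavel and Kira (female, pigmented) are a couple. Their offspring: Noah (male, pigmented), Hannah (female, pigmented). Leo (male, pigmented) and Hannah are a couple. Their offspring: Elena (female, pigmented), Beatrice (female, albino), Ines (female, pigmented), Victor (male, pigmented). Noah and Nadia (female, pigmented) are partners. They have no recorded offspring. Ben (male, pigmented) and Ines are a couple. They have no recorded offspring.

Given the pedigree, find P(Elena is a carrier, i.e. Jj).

Leo is pigmented so carries J and passed j to Beatrice (jj), so Leo is Jj.
Hannah is pigmented so carries J and received j from Pavel (jj), so Hannah is Jj.
Their cross gives offspring ratios 1/4 JJ : 1/2 Jj : 1/4 jj. Conditioning on Elena being pigmented, P(Jj) = 1/2 / 3/4 = 2/3.

2/3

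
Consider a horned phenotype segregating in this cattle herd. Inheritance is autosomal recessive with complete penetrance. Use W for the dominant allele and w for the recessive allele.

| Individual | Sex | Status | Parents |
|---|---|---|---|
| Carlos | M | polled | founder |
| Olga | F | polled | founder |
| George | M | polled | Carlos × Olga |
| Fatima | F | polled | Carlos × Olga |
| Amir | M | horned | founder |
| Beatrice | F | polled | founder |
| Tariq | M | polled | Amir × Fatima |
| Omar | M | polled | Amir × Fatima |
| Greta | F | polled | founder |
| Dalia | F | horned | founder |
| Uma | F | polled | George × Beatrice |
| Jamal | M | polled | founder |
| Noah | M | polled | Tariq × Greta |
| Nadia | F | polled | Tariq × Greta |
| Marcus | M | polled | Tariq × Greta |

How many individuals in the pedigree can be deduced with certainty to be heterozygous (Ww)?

2

Obligate heterozygotes: Tariq is polled so carries W and received w from Amir (ww), so Tariq is Ww; Omar is polled so carries W and received w from Amir (ww), so Omar is Ww.
Every other individual is either homozygous by phenotype or has at least one consistent homozygous assignment, so the count is 2.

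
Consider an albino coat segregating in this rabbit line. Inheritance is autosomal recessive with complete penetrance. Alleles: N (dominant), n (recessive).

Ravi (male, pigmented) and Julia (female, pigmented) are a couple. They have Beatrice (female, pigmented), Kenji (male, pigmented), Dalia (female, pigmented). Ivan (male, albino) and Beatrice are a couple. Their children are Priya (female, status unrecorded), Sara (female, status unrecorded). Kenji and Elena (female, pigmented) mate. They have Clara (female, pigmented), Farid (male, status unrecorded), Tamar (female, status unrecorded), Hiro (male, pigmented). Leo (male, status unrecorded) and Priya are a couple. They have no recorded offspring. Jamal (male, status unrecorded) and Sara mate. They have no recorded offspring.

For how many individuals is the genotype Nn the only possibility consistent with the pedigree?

0

No individual's genotype is forced to Nn by the pedigree, so the count is 0.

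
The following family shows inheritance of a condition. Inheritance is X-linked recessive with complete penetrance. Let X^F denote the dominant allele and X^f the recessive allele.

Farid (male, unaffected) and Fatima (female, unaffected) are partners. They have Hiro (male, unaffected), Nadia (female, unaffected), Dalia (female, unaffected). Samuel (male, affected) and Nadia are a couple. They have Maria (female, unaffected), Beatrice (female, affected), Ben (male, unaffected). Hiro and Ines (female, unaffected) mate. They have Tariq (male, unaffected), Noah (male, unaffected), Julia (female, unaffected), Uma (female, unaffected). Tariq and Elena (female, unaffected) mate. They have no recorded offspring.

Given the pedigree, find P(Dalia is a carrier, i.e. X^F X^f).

Farid is unaffected, so Farid is X^F Y.
Fatima is unaffected so carries F and passed f to Nadia (X^F X^f, whose F came from Farid), so Fatima is X^F X^f.
Their cross gives offspring ratios 1/2 X^F X^F : 1/2 X^F X^f. Conditioning on Dalia being unaffected, P(X^F X^f) = 1/2 / 1 = 1/2.

1/2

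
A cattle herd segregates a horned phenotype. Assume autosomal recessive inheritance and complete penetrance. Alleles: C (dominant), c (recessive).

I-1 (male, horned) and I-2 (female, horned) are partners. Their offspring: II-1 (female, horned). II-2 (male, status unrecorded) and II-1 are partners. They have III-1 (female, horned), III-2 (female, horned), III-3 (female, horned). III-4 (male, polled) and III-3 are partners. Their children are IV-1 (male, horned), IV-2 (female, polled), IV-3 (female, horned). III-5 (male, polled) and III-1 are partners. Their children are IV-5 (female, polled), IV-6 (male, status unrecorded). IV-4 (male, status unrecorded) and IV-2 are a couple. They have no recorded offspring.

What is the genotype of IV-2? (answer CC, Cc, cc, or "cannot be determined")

From phenotype alone, IV-2 is CC or Cc.
IV-2 is polled so carries C and received c from III-3 (cc), so IV-2 is Cc.

Cc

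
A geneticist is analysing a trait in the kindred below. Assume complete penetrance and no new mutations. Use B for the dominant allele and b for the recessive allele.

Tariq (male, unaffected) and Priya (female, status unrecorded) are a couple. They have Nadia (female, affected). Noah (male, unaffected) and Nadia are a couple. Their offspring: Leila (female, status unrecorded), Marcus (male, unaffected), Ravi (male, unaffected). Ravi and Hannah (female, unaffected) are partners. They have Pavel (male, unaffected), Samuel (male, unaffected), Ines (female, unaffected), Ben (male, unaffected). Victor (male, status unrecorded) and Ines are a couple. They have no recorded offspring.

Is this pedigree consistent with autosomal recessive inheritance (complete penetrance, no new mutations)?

A consistent assignment under autosomal recessive exists: Tariq Bb, Priya Bb, Nadia bb, Noah BB, Leila Bb, Marcus Bb, Ravi Bb, Hannah BB, Pavel BB, Samuel BB, Ines BB, Ben BB, Victor BB.
In this assignment every recorded phenotype matches its genotype and every non-founder's genotype is obtainable from its parents' genotypes, so the pedigree is consistent.

Yes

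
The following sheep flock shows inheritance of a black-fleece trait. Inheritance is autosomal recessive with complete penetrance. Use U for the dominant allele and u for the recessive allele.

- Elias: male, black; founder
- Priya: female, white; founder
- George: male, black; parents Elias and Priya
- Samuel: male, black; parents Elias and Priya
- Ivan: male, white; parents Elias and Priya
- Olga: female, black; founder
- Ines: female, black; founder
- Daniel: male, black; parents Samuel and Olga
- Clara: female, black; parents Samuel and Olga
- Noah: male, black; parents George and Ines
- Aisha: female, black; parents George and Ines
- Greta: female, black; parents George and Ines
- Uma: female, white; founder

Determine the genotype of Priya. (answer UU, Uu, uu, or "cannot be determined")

From phenotype alone, Priya is UU or Uu.
Priya is white so carries U and passed u to George (uu), so Priya is Uu.

Uu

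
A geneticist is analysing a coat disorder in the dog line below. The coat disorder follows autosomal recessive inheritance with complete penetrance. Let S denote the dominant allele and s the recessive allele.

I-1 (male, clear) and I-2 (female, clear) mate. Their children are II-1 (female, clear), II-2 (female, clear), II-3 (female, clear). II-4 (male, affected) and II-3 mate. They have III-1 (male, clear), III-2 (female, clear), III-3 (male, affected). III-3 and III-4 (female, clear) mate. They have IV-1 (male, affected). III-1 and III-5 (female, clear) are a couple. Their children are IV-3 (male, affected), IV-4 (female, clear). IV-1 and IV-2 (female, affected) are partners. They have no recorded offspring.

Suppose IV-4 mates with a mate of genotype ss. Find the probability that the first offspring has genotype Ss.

2/3

III-1 is clear so carries S and received s from II-4 (ss), so III-1 is Ss.
III-5 is clear so carries S and passed s to IV-3 (ss), so III-5 is Ss.
IV-4 is a clear offspring of III-1 (Ss) × III-5 (Ss), whose cross gives 1/4 SS : 1/2 Ss : 1/4 ss; conditioning on being clear, IV-4 is SS with probability 1/3, Ss with probability 2/3.
Summing over parental genotype combinations, P(offspring has genotype Ss) = 1/3·1 + 2/3·1/2 = 2/3.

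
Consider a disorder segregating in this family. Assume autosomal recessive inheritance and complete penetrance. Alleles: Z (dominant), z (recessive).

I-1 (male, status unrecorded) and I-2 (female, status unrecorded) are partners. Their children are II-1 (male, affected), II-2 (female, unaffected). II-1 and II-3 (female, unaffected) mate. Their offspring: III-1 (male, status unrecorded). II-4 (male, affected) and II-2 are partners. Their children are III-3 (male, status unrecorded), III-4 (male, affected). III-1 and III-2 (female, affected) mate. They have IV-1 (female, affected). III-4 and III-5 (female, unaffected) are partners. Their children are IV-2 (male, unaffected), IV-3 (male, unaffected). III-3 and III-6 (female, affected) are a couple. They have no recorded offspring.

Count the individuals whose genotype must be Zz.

3

Obligate heterozygotes: II-2 is unaffected so carries Z and passed z to III-4 (zz), so II-2 is Zz; IV-2 is unaffected so carries Z and received z from III-4 (zz), so IV-2 is Zz; IV-3 is unaffected so carries Z and received z from III-4 (zz), so IV-3 is Zz.
Every other individual is either homozygous by phenotype or has at least one consistent homozygous assignment, so the count is 3.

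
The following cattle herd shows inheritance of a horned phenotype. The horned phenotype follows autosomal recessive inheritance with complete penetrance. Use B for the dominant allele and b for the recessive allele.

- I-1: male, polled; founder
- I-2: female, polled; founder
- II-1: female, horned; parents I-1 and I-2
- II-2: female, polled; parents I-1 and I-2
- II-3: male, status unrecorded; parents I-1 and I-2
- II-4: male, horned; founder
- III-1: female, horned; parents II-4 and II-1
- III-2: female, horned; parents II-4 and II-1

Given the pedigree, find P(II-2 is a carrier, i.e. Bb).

2/3

I-1 is polled so carries B and passed b to II-1 (bb), so I-1 is Bb.
I-2 is polled so carries B and passed b to II-1 (bb), so I-2 is Bb.
Their cross gives offspring ratios 1/4 BB : 1/2 Bb : 1/4 bb. Conditioning on II-2 being polled, P(Bb) = 1/2 / 3/4 = 2/3.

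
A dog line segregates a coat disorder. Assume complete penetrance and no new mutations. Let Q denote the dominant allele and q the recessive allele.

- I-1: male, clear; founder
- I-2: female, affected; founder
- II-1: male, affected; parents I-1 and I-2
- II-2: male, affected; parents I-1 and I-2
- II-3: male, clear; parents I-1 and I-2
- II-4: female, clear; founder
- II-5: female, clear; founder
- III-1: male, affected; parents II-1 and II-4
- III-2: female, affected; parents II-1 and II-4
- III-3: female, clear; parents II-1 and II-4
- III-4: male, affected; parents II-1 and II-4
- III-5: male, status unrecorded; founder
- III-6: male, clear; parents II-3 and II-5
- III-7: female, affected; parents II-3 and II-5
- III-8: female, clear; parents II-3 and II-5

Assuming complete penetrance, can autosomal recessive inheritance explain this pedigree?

Yes

A consistent assignment under autosomal recessive exists: I-1 Qq, I-2 qq, II-1 qq, II-2 qq, II-3 Qq, II-4 Qq, II-5 Qq, III-1 qq, III-2 qq, III-3 Qq, III-4 qq, III-5 QQ, III-6 QQ, III-7 qq, III-8 QQ.
In this assignment every recorded phenotype matches its genotype and every non-founder's genotype is obtainable from its parents' genotypes, so the pedigree is consistent.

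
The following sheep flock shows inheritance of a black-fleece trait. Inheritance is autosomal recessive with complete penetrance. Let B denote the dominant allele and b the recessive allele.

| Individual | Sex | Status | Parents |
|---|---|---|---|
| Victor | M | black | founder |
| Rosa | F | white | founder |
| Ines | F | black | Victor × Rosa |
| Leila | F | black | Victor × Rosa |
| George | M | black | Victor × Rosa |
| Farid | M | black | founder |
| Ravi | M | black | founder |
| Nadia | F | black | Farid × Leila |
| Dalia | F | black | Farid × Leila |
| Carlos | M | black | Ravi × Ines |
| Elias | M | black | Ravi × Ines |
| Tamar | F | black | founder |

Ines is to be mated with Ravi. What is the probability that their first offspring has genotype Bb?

Ines is black, so Ines is bb.
Ravi is black, so Ravi is bb.
The cross gives 1 bb, so P(offspring has genotype Bb) = 0.

0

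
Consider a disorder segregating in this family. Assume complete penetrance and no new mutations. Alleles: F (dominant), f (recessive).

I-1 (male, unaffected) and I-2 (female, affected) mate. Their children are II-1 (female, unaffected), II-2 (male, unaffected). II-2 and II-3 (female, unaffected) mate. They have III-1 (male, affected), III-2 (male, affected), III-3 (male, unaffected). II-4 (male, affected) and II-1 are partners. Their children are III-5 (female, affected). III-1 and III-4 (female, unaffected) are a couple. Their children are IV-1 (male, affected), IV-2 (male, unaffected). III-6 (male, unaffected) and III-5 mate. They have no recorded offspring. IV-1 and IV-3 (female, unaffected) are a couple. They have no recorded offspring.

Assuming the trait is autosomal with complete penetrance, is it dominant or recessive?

recessive

II-2 and II-3 are both unaffected yet have an affected child III-1. Under dominance, an affected child requires at least one affected parent, so the trait cannot be dominant.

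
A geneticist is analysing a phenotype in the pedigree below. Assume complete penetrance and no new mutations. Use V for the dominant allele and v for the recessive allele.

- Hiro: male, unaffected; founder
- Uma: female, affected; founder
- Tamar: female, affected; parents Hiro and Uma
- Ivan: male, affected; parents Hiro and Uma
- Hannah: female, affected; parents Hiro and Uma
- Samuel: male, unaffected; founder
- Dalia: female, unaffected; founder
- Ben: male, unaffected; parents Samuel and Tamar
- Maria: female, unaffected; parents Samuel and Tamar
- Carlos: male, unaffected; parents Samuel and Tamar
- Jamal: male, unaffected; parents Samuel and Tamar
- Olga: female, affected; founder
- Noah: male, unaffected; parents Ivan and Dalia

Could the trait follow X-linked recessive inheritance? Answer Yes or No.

Under X-linked recessive, Tamar (affected, female) cannot arise from Hiro (unaffected) × Uma (affected).

No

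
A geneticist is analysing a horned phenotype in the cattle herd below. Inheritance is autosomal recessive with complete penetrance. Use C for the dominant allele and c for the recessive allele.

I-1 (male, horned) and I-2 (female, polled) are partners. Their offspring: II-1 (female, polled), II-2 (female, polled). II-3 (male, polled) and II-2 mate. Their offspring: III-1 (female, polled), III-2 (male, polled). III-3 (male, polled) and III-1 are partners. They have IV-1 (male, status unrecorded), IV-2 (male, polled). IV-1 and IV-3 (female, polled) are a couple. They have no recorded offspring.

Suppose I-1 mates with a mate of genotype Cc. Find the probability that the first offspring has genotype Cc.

1/2

I-1 is horned, so I-1 is cc.
The cross gives 1/2 Cc : 1/2 cc, so P(offspring has genotype Cc) = 1/2.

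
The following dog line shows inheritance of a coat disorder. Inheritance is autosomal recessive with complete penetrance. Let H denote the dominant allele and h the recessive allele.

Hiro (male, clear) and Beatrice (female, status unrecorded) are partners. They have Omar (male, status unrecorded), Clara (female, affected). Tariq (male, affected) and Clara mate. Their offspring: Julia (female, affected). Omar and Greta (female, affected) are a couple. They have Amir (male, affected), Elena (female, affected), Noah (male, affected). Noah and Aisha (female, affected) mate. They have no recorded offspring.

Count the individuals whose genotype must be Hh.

1

Obligate heterozygotes: Hiro is clear so carries H and passed h to Clara (hh), so Hiro is Hh.
Every other individual is either homozygous by phenotype or has at least one consistent homozygous assignment, so the count is 1.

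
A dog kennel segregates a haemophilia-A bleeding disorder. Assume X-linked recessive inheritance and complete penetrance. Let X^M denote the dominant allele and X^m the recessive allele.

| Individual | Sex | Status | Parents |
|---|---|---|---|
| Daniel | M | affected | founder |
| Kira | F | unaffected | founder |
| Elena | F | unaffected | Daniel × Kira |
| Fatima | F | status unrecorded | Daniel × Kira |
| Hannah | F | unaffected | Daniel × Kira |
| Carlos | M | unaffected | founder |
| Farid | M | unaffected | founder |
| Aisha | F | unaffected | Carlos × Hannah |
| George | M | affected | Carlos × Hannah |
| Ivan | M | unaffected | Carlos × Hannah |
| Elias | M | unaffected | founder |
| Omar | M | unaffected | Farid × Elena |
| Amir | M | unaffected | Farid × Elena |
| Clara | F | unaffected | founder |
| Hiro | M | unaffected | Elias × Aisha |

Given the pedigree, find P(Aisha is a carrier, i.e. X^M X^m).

1/3

Carlos is unaffected, so Carlos is X^M Y.
Hannah is unaffected so carries M and received m from Daniel (X^m Y), so Hannah is X^M X^m.
Their cross gives offspring ratios 1/2 X^M X^M : 1/2 X^M X^m. Conditioning on Aisha being unaffected, P(X^M X^m) = 1/2 / 1 = 1/2 before taking Aisha's own offspring into account.
Elias is unaffected, so Elias is X^M Y.
Now use Aisha's offspring. Probability of each recorded status — unaffected son Hiro: 1/2 if Aisha is X^M X^m, 1 if X^M X^M.
Bayes: P(X^M X^m) = 1/2·1/2 / (1/2·1/2 + 1/2·1) = 1/3.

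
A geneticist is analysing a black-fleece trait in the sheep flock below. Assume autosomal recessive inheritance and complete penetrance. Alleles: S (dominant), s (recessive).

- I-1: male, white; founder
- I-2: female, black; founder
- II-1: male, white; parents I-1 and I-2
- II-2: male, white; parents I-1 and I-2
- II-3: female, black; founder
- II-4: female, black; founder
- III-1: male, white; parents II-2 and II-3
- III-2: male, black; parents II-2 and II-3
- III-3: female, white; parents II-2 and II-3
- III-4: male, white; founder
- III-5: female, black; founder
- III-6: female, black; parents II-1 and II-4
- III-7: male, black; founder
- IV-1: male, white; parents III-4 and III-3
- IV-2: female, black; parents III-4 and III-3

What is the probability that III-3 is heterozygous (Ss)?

III-3 is white so carries S and received s from II-3 (ss), so III-3 is Ss, giving P(Ss) = 1.

1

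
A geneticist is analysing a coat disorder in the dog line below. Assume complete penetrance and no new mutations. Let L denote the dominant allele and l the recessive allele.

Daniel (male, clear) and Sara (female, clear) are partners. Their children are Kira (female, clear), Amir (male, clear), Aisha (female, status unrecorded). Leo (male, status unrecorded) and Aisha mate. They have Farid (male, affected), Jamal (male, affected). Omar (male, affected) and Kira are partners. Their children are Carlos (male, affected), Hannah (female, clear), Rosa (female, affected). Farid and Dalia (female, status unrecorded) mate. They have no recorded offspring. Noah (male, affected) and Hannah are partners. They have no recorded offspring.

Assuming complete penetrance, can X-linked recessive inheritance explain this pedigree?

A consistent assignment under X-linked recessive exists: Daniel X^L Y, Sara X^L X^l, Kira X^L X^l, Amir X^L Y, Aisha X^L X^l, Leo X^L Y, Omar X^l Y, Farid X^l Y, Jamal X^l Y, Dalia X^L X^L, Carlos X^l Y, Hannah X^L X^l, Rosa X^l X^l, Noah X^l Y.
In this assignment every recorded phenotype matches its genotype and every non-founder's genotype is obtainable from its parents' genotypes, so the pedigree is consistent.

Yes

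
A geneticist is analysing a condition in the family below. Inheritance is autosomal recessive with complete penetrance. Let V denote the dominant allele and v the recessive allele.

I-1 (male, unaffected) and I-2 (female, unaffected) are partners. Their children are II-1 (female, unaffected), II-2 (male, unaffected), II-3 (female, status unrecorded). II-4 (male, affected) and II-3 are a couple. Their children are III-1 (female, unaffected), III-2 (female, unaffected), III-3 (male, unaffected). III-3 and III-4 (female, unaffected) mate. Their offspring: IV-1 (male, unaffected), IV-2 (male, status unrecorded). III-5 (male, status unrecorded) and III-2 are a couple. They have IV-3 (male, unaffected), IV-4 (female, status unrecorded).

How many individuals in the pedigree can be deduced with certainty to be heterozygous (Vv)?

3

Obligate heterozygotes: III-1 is unaffected so carries V and received v from II-4 (vv), so III-1 is Vv; III-2 is unaffected so carries V and received v from II-4 (vv), so III-2 is Vv; III-3 is unaffected so carries V and received v from II-4 (vv), so III-3 is Vv.
Every other individual is either homozygous by phenotype or has at least one consistent homozygous assignment, so the count is 3.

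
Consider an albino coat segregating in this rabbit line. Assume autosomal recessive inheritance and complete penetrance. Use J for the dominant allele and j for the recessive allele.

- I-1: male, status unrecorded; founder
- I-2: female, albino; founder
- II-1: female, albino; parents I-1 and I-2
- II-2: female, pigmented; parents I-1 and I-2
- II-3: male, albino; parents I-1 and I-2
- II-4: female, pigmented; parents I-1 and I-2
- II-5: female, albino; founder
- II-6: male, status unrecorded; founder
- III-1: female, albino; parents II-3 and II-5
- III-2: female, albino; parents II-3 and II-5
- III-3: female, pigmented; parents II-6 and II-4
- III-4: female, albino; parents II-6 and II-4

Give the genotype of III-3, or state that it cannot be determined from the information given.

III-3's phenotype allows JJ or Jj, and no parent or child forces a single allele at both positions; consistent genotype assignments exist with III-3 as JJ or Jj.

cannot be determined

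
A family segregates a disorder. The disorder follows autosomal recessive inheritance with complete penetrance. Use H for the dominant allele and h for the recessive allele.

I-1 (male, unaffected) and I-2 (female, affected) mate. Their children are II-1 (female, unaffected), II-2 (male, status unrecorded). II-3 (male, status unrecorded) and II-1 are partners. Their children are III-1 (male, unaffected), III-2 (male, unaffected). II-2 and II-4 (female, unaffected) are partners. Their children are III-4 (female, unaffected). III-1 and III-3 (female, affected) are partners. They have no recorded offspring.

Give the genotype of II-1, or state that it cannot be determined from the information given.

From phenotype alone, II-1 is HH or Hh.
II-1 is unaffected so carries H and received h from I-2 (hh), so II-1 is Hh.

Hh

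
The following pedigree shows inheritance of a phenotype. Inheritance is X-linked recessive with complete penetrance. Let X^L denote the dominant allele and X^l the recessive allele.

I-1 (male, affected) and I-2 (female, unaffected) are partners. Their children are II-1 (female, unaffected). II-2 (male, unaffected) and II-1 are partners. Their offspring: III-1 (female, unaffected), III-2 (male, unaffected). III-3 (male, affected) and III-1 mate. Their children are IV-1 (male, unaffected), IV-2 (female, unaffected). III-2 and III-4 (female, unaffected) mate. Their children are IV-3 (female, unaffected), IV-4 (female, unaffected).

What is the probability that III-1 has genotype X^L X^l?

II-2 is unaffected, so II-2 is X^L Y.
II-1 is unaffected so carries L and received l from I-1 (X^l Y), so II-1 is X^L X^l.
Their cross gives offspring ratios 1/2 X^L X^L : 1/2 X^L X^l. Conditioning on III-1 being unaffected, P(X^L X^l) = 1/2 / 1 = 1/2 before taking III-1's own offspring into account.
III-3 is affected, so III-3 is X^l Y.
Now use III-1's offspring. Probability of each recorded status — unaffected son IV-1: 1/2 if III-1 is X^L X^l, 1 if X^L X^L; unaffected daughter IV-2: 1/2 if III-1 is X^L X^l, 1 if X^L X^L.
Bayes: P(X^L X^l) = 1/2·1/4 / (1/2·1/4 + 1/2·1) = 1/5.

1/5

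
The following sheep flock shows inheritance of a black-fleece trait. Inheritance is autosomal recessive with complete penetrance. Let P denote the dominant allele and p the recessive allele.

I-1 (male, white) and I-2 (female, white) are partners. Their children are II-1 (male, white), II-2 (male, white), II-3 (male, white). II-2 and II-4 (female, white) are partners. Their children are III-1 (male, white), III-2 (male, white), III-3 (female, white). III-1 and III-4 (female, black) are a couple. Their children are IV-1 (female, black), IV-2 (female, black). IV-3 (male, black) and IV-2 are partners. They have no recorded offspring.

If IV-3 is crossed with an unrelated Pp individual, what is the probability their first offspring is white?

1/2

IV-3 is black, so IV-3 is pp.
The cross gives 1/2 Pp : 1/2 pp, so P(offspring is white) = 1/2.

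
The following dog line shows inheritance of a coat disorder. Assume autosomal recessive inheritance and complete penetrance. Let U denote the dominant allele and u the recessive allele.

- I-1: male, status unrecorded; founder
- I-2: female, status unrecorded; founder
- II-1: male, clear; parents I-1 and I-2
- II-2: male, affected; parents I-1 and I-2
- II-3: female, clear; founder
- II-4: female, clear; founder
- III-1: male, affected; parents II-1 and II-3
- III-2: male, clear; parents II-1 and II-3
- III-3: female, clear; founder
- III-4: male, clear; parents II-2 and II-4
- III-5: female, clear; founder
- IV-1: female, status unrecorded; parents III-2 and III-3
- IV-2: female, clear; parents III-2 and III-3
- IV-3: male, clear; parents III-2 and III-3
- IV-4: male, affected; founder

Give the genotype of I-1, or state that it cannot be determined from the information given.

I-1's phenotype is unrecorded, and no parent or child forces a single allele at both positions; consistent genotype assignments exist with I-1 as Uu or uu.

cannot be determined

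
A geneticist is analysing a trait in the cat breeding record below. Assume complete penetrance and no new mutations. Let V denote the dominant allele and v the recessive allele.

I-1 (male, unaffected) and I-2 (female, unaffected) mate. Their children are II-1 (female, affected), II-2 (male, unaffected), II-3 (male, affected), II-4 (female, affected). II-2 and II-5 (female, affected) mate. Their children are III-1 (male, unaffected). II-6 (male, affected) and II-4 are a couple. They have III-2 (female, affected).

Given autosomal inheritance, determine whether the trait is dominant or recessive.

I-1 and I-2 are both unaffected yet have an affected child II-1. Under dominance, an affected child requires at least one affected parent, so the trait cannot be dominant.

recessive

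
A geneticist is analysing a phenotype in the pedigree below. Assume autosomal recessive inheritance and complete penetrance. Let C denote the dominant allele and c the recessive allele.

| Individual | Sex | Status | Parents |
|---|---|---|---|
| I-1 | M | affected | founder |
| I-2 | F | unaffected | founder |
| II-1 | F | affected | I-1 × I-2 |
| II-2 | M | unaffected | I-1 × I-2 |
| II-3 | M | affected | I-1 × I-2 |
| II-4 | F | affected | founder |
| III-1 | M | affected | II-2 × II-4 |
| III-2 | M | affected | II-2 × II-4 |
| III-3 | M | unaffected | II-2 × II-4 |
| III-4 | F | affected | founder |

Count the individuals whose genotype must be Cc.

Obligate heterozygotes: I-2 is unaffected so carries C and passed c to II-1 (cc), so I-2 is Cc; II-2 is unaffected so carries C and received c from I-1 (cc), so II-2 is Cc; III-3 is unaffected so carries C and received c from II-4 (cc), so III-3 is Cc.
Every other individual is either homozygous by phenotype or has at least one consistent homozygous assignment, so the count is 3.

3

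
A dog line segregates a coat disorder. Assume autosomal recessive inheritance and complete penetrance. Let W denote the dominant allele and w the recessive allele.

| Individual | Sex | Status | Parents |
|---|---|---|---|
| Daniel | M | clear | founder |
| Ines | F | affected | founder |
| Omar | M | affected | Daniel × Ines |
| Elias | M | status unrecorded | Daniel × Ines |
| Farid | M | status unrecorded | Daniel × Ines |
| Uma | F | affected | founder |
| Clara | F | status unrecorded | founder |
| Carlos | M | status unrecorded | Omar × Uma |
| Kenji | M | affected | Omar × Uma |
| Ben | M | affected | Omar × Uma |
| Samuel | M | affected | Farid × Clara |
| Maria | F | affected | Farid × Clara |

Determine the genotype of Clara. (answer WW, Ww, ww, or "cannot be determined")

Clara's phenotype is unrecorded, and no parent or child forces a single allele at both positions; consistent genotype assignments exist with Clara as Ww or ww.

cannot be determined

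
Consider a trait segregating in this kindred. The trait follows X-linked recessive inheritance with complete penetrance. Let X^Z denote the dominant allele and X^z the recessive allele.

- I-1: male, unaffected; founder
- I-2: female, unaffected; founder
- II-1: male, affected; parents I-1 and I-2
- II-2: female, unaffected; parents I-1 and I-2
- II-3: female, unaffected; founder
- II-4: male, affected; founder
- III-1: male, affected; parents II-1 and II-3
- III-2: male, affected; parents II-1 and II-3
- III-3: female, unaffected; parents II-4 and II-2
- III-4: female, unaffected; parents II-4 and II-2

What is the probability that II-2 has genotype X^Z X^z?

1/5

I-1 is unaffected, so I-1 is X^Z Y.
I-2 is unaffected so carries Z and passed z to II-1 (X^z Y), so I-2 is X^Z X^z.
Their cross gives offspring ratios 1/2 X^Z X^Z : 1/2 X^Z X^z. Conditioning on II-2 being unaffected, P(X^Z X^z) = 1/2 / 1 = 1/2 before taking II-2's own offspring into account.
II-4 is affected, so II-4 is X^z Y.
Now use II-2's offspring. Probability of each recorded status — unaffected daughter III-3: 1/2 if II-2 is X^Z X^z, 1 if X^Z X^Z; unaffected daughter III-4: 1/2 if II-2 is X^Z X^z, 1 if X^Z X^Z.
Bayes: P(X^Z X^z) = 1/2·1/4 / (1/2·1/4 + 1/2·1) = 1/5.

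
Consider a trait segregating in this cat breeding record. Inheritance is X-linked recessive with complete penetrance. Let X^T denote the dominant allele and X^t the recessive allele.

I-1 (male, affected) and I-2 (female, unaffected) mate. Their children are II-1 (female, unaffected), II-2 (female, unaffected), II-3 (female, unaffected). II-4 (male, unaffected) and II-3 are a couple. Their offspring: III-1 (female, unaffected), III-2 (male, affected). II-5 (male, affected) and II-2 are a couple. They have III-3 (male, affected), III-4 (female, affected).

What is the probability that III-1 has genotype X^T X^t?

1/2

II-4 is unaffected, so II-4 is X^T Y.
II-3 is unaffected so carries T and received t from I-1 (X^t Y), so II-3 is X^T X^t.
Their cross gives offspring ratios 1/2 X^T X^T : 1/2 X^T X^t. Conditioning on III-1 being unaffected, P(X^T X^t) = 1/2 / 1 = 1/2.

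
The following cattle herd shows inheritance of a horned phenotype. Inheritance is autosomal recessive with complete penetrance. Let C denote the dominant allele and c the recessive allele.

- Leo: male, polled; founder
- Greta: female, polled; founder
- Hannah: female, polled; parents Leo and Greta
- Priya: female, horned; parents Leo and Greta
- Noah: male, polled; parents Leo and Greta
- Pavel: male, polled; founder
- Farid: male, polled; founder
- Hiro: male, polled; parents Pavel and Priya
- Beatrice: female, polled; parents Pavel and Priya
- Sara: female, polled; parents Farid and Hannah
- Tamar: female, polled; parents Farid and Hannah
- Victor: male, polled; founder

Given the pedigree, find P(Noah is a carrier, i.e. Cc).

Leo is polled so carries C and passed c to Priya (cc), so Leo is Cc.
Greta is polled so carries C and passed c to Priya (cc), so Greta is Cc.
Their cross gives offspring ratios 1/4 CC : 1/2 Cc : 1/4 cc. Conditioning on Noah being polled, P(Cc) = 1/2 / 3/4 = 2/3.

2/3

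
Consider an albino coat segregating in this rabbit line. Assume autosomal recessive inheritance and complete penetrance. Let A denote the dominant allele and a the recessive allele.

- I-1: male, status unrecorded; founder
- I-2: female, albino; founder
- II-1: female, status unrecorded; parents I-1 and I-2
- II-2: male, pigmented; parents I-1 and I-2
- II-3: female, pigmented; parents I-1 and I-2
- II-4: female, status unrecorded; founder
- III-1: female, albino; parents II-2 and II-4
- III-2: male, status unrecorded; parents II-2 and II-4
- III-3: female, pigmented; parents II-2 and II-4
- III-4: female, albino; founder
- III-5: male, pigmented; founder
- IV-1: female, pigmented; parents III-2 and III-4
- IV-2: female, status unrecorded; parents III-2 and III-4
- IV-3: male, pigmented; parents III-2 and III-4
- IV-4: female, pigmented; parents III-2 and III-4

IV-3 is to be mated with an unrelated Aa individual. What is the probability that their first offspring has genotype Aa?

IV-3 is pigmented so carries A and received a from III-4 (aa), so IV-3 is Aa.
The cross gives 1/4 AA : 1/2 Aa : 1/4 aa, so P(offspring has genotype Aa) = 1/2.

1/2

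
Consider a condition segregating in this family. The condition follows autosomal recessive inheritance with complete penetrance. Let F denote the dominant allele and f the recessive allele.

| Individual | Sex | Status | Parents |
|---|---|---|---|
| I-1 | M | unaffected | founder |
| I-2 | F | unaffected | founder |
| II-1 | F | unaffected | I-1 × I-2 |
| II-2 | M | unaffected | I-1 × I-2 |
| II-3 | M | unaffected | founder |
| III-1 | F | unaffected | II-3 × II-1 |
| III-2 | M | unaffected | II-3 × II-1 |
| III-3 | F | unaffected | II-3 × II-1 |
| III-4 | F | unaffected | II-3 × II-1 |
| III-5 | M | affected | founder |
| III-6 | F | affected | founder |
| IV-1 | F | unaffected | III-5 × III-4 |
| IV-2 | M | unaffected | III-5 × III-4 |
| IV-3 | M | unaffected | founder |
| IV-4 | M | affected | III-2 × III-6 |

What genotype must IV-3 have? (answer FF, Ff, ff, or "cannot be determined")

IV-3's phenotype allows FF or Ff, and no parent or child forces a single allele at both positions; consistent genotype assignments exist with IV-3 as FF or Ff.

cannot be determined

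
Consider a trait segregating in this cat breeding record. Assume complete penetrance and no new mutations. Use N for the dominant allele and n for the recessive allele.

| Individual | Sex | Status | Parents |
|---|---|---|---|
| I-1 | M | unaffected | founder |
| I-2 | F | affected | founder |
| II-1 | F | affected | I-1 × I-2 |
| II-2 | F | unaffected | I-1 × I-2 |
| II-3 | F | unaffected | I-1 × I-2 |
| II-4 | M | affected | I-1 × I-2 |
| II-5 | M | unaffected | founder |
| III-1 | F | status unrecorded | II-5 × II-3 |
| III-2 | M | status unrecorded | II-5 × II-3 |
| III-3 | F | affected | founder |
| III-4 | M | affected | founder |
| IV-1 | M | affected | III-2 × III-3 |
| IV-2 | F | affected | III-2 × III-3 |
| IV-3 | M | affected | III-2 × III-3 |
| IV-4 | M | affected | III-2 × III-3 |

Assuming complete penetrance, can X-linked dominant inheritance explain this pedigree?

A consistent assignment under X-linked dominant exists: I-1 X^n Y, I-2 X^N X^n, II-1 X^N X^n, II-2 X^n X^n, II-3 X^n X^n, II-4 X^N Y, II-5 X^n Y, III-1 X^n X^n, III-2 X^n Y, III-3 X^N X^N, III-4 X^N Y, IV-1 X^N Y, IV-2 X^N X^n, IV-3 X^N Y, IV-4 X^N Y.
In this assignment every recorded phenotype matches its genotype and every non-founder's genotype is obtainable from its parents' genotypes, so the pedigree is consistent.

Yes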